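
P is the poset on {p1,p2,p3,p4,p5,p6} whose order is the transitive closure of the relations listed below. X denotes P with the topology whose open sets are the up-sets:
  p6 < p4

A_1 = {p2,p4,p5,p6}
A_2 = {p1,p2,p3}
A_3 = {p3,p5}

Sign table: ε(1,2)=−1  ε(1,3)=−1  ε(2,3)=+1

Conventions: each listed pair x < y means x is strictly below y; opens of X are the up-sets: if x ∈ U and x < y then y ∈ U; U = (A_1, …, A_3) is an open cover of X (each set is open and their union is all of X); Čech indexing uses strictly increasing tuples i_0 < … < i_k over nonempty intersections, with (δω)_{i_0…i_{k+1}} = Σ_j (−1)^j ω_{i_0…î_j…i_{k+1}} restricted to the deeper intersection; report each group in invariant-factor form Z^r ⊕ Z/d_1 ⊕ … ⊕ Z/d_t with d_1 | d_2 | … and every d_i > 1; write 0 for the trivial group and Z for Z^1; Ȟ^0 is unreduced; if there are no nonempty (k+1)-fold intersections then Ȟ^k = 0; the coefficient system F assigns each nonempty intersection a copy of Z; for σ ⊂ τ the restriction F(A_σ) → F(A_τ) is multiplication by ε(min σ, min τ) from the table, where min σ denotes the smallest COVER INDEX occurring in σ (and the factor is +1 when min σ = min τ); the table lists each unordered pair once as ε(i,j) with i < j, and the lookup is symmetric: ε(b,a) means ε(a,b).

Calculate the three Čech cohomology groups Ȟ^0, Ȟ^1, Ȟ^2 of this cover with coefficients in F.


nonempty overlaps:
  A12={p2} A13={p5} A23={p3}
C dims 3,3; δ0: rk 2, SNF 1^2
degree 0: 3−2−0 = 1 → Ȟ^0 ≅ Z
degree 1: 3−0−2 = 1 → Ȟ^1 ≅ Z
degree 2: 0−0−0 = 0 → Ȟ^2 ≅ 0

Ȟ^0 = Z,  Ȟ^1 = Z,  Ȟ^2 = 0


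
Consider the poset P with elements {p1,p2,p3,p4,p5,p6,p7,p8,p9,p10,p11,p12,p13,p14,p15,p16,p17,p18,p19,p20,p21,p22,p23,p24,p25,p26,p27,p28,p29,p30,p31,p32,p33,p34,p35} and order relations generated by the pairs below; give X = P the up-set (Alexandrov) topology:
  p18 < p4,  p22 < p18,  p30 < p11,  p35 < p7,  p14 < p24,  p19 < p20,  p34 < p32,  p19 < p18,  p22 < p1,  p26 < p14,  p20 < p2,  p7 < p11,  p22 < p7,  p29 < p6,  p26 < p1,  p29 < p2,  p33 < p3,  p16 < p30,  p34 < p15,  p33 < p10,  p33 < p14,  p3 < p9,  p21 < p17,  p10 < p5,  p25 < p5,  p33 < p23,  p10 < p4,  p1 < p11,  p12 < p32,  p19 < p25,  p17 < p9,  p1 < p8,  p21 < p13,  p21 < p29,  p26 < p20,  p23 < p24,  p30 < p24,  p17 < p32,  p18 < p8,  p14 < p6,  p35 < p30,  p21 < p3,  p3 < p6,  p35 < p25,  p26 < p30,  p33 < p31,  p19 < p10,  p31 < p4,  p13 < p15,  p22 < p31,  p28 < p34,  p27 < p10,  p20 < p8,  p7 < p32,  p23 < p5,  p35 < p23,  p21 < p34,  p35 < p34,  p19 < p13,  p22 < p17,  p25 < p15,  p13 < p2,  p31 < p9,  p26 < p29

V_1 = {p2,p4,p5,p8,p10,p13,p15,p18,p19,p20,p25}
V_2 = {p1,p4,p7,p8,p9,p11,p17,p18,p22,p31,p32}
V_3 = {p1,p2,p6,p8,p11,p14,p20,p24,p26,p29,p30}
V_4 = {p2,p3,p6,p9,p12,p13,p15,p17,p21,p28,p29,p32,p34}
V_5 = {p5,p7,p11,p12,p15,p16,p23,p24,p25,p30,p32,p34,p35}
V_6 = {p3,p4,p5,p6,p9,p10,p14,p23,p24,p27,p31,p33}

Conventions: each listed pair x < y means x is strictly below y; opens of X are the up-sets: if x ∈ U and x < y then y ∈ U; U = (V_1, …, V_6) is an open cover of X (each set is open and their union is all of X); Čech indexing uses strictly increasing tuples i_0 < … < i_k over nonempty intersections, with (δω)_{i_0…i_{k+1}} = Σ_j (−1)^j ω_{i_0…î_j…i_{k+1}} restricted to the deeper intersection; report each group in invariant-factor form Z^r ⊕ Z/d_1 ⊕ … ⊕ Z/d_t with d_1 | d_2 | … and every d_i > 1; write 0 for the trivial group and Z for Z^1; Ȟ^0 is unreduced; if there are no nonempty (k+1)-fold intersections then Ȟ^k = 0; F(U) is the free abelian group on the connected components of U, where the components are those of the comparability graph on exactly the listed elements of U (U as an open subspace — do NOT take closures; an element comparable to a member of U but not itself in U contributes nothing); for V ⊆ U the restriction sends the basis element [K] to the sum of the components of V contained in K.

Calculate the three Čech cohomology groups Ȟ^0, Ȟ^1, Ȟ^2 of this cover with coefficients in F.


nonempty overlaps:
  V12={p4,p8,p18} V13={p2,p8,p20} V14={p2,p13,p15} V15={p5,p15,p25} V16={p4,p5,p10} V23={p1,p8,p11} V24={p9,p17,p32} V25={p7,p11,p32} V26={p4,p9,p31} V34={p2,p6,p29} V35={p11,p24,p30} V36={p6,p14,p24} V45={p12,p15,p32,p34} V46={p3,p6,p9} V56={p5,p23,p24}
  V123={p8} V126={p4} V134={p2} V145={p15} V156={p5} V235={p11} V245={p32} V246={p9} V346={p6} V356={p24}
components per intersection:
  V1: {p2,p4,p5,p8,p10,p13,p15,p18,p19,p20,p25}
  V2: {p1,p4,p7,p8,p9,p11,p17,p18,p22,p31,p32}
  V3: {p1,p2,p6,p8,p11,p14,p20,p24,p26,p29,p30}
  V4: {p2,p3,p6,p9,p12,p13,p15,p17,p21,p28,p29,p32,p34}
  V5: {p5,p7,p11,p12,p15,p16,p23,p24,p25,p30,p32,p34,p35}
  V6: {p3,p4,p5,p6,p9,p10,p14,p23,p24,p27,p31,p33}
  V12: {p4,p8,p18}
  V13: {p2,p8,p20}
  V14: {p2,p13,p15}
  V15: {p5,p15,p25}
  V16: {p4,p5,p10}
  V23: {p1,p8,p11}
  V24: {p9,p17,p32}
  V25: {p7,p11,p32}
  V26: {p4,p9,p31}
  V34: {p2,p6,p29}
  V35: {p11,p24,p30}
  V36: {p6,p14,p24}
  V45: {p12,p15,p32,p34}
  V46: {p3,p6,p9}
  V56: {p5,p23,p24}
  V123: {p8}
  V126: {p4}
  V134: {p2}
  V145: {p15}
  V156: {p5}
  V235: {p11}
  V245: {p32}
  V246: {p9}
  V346: {p6}
  V356: {p24}
C dims 6,15,10; δ0: rk 5, SNF 1^5; δ1: rk 10, SNF 1^9·2
degree 0: 6−5−0 = 1 → Ȟ^0 ≅ Z
degree 1: 15−10−5 = 0 → Ȟ^1 ≅ 0
degree 2: 10−0−10 = 0 plus torsion [2] → Ȟ^2 ≅ Z/2

Ȟ^0 = Z; Ȟ^1 = 0; Ȟ^2 = Z/2


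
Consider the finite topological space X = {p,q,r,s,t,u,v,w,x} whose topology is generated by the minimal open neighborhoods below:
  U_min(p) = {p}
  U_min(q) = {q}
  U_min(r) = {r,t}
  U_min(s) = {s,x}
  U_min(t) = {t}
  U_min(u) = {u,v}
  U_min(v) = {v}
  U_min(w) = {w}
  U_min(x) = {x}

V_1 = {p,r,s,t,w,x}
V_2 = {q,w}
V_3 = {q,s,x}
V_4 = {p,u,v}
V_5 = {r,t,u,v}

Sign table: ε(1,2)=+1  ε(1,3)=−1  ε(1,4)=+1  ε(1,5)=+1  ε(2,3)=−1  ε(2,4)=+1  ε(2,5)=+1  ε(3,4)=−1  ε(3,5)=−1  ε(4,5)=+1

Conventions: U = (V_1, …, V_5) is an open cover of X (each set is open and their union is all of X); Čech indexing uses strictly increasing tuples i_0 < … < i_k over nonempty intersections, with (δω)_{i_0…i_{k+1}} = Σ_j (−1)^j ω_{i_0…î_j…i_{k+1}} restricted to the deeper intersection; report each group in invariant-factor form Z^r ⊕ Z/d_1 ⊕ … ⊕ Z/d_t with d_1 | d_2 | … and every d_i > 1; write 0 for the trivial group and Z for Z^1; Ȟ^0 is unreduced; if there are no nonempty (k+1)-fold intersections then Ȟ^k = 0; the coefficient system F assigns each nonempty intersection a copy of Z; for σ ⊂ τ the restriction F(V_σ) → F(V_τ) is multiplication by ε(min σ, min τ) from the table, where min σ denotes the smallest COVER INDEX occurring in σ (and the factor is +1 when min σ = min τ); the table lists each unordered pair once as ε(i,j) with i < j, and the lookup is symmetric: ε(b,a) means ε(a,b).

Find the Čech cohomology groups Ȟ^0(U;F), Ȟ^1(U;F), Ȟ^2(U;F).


cover nerve:
  V12={w} V13={s,x} V14={p} V15={r,t} V23={q} V45={u,v}
C dims 5,6; δ0: rk 4, SNF 1^4
Ȟ^0: (5−4)−0=1 ⇒ Z
Ȟ^1: (6−0)−4=2 ⇒ Z^2
Ȟ^2: (0−0)−0=0 ⇒ 0

Ȟ^0(U;F) ≅ Z, Ȟ^1(U;F) ≅ Z^2 and Ȟ^2(U;F) ≅ 0


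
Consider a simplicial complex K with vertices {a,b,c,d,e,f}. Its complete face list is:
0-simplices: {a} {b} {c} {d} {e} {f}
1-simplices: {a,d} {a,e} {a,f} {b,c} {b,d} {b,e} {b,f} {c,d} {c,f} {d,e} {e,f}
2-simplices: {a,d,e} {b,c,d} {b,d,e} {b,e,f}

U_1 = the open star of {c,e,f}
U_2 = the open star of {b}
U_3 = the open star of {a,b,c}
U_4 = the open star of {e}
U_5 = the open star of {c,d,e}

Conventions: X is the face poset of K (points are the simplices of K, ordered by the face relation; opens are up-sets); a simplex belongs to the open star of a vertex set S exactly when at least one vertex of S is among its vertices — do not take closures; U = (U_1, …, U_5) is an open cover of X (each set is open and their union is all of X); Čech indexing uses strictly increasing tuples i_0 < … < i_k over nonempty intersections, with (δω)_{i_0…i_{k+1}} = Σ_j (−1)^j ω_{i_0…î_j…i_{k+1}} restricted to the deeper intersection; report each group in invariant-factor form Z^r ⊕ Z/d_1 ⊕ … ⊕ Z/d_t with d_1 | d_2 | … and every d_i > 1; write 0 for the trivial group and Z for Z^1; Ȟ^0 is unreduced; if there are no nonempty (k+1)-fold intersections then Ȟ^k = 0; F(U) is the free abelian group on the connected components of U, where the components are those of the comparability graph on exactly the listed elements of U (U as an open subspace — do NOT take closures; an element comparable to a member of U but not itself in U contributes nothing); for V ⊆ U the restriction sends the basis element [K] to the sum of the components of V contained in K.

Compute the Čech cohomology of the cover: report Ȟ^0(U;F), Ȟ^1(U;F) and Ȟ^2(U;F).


nerve simplices:
  U1={{c},{e},{f},{a,e},{a,f},{b,c},{b,e},{b,f},{c,d},{c,f},{d,e},{e,f},{a,d,e},{b,c,d},{b,d,e},{b,e,f}} U2={{b},{b,c},{b,d},{b,e},{b,f},{b,c,d},{b,d,e},{b,e,f}} U3={{a},{b},{c},{a,d},{a,e},{a,f},{b,c},{b,d},{b,e},{b,f},{c,d},{c,f},{a,d,e},{b,c,d},{b,d,e},{b,e,f}} U4={{e},{a,e},{b,e},{d,e},{e,f},{a,d,e},{b,d,e},{b,e,f}} U5={{c},{d},{e},{a,d},{a,e},{b,c},{b,d},{b,e},{c,d},{c,f},{d,e},{e,f},{a,d,e},{b,c,d},{b,d,e},{b,e,f}}
  U12={{b,c},{b,e},{b,f},{b,c,d},{b,d,e},{b,e,f}} U13={{c},{a,e},{a,f},{b,c},{b,e},{b,f},{c,d},{c,f},{a,d,e},{b,c,d},{b,d,e},{b,e,f}} U14={{e},{a,e},{b,e},{d,e},{e,f},{a,d,e},{b,d,e},{b,e,f}} U15={{c},{e},{a,e},{b,c},{b,e},{c,d},{c,f},{d,e},{e,f},{a,d,e},{b,c,d},{b,d,e},{b,e,f}} U23={{b},{b,c},{b,d},{b,e},{b,f},{b,c,d},{b,d,e},{b,e,f}} U24={{b,e},{b,d,e},{b,e,f}} U25={{b,c},{b,d},{b,e},{b,c,d},{b,d,e},{b,e,f}} U34={{a,e},{b,e},{a,d,e},{b,d,e},{b,e,f}} U35={{c},{a,d},{a,e},{b,c},{b,d},{b,e},{c,d},{c,f},{a,d,e},{b,c,d},{b,d,e},{b,e,f}} U45={{e},{a,e},{b,e},{d,e},{e,f},{a,d,e},{b,d,e},{b,e,f}}
  U123={{b,c},{b,e},{b,f},{b,c,d},{b,d,e},{b,e,f}} U124={{b,e},{b,d,e},{b,e,f}} U125={{b,c},{b,e},{b,c,d},{b,d,e},{b,e,f}} U134={{a,e},{b,e},{a,d,e},{b,d,e},{b,e,f}} U135={{c},{a,e},{b,c},{b,e},{c,d},{c,f},{a,d,e},{b,c,d},{b,d,e},{b,e,f}} U145={{e},{a,e},{b,e},{d,e},{e,f},{a,d,e},{b,d,e},{b,e,f}} U234={{b,e},{b,d,e},{b,e,f}} U235={{b,c},{b,d},{b,e},{b,c,d},{b,d,e},{b,e,f}} U245={{b,e},{b,d,e},{b,e,f}} U345={{a,e},{b,e},{a,d,e},{b,d,e},{b,e,f}}
  U1234={{b,e},{b,d,e},{b,e,f}} U1235={{b,c},{b,e},{b,c,d},{b,d,e},{b,e,f}} U1245={{b,e},{b,d,e},{b,e,f}} U1345={{a,e},{b,e},{a,d,e},{b,d,e},{b,e,f}} U2345={{b,e},{b,d,e},{b,e,f}}
  U12345={{b,e},{b,d,e},{b,e,f}}
components per intersection:
  U1: {{c},{e},{f},{a,e},{a,f},{b,c},{b,e},{b,f},{c,d},{c,f},{d,e},{e,f},{a,d,e},{b,c,d},{b,d,e},{b,e,f}}
  U2: {{b},{b,c},{b,d},{b,e},{b,f},{b,c,d},{b,d,e},{b,e,f}}
  U3: {{a},{a,d},{a,e},{a,f},{a,d,e}} {{b},{c},{b,c},{b,d},{b,e},{b,f},{c,d},{c,f},{b,c,d},{b,d,e},{b,e,f}}
  U4: {{e},{a,e},{b,e},{d,e},{e,f},{a,d,e},{b,d,e},{b,e,f}}
  U5: {{c},{d},{e},{a,d},{a,e},{b,c},{b,d},{b,e},{c,d},{c,f},{d,e},{e,f},{a,d,e},{b,c,d},{b,d,e},{b,e,f}}
  U12: {{b,c},{b,c,d}} {{b,e},{b,f},{b,d,e},{b,e,f}}
  U13: {{c},{b,c},{c,d},{c,f},{b,c,d}} {{a,e},{a,d,e}} {{a,f}} {{b,e},{b,f},{b,d,e},{b,e,f}}
  U14: {{e},{a,e},{b,e},{d,e},{e,f},{a,d,e},{b,d,e},{b,e,f}}
  U15: {{c},{b,c},{c,d},{c,f},{b,c,d}} {{e},{a,e},{b,e},{d,e},{e,f},{a,d,e},{b,d,e},{b,e,f}}
  U23: {{b},{b,c},{b,d},{b,e},{b,f},{b,c,d},{b,d,e},{b,e,f}}
  U24: {{b,e},{b,d,e},{b,e,f}}
  U25: {{b,c},{b,d},{b,e},{b,c,d},{b,d,e},{b,e,f}}
  U34: {{a,e},{a,d,e}} {{b,e},{b,d,e},{b,e,f}}
  U35: {{c},{b,c},{b,d},{b,e},{c,d},{c,f},{b,c,d},{b,d,e},{b,e,f}} {{a,d},{a,e},{a,d,e}}
  U45: {{e},{a,e},{b,e},{d,e},{e,f},{a,d,e},{b,d,e},{b,e,f}}
  U123: {{b,c},{b,c,d}} {{b,e},{b,f},{b,d,e},{b,e,f}}
  U124: {{b,e},{b,d,e},{b,e,f}}
  U125: {{b,c},{b,c,d}} {{b,e},{b,d,e},{b,e,f}}
  U134: {{a,e},{a,d,e}} {{b,e},{b,d,e},{b,e,f}}
  U135: {{c},{b,c},{c,d},{c,f},{b,c,d}} {{a,e},{a,d,e}} {{b,e},{b,d,e},{b,e,f}}
  U145: {{e},{a,e},{b,e},{d,e},{e,f},{a,d,e},{b,d,e},{b,e,f}}
  U234: {{b,e},{b,d,e},{b,e,f}}
  U235: {{b,c},{b,d},{b,e},{b,c,d},{b,d,e},{b,e,f}}
  U245: {{b,e},{b,d,e},{b,e,f}}
  U345: {{a,e},{a,d,e}} {{b,e},{b,d,e},{b,e,f}}
  U1234: {{b,e},{b,d,e},{b,e,f}}
  U1235: {{b,c},{b,c,d}} {{b,e},{b,d,e},{b,e,f}}
  U1245: {{b,e},{b,d,e},{b,e,f}}
  U1345: {{a,e},{a,d,e}} {{b,e},{b,d,e},{b,e,f}}
  U2345: {{b,e},{b,d,e},{b,e,f}}
  U12345: {{b,e},{b,d,e},{b,e,f}}
C dims 6,17,16,7; δ0: rk 5, SNF 1^5; δ1: rk 10, SNF 1^10; δ2: rk 6, SNF 1^6
degree 0: 6−5−0 = 1 → Ȟ^0 ≅ Z
degree 1: 17−10−5 = 2 → Ȟ^1 ≅ Z^2
degree 2: 16−6−10 = 0 → Ȟ^2 ≅ 0

Ȟ^0 = Z, Ȟ^1 = Z^2, Ȟ^2 = 0


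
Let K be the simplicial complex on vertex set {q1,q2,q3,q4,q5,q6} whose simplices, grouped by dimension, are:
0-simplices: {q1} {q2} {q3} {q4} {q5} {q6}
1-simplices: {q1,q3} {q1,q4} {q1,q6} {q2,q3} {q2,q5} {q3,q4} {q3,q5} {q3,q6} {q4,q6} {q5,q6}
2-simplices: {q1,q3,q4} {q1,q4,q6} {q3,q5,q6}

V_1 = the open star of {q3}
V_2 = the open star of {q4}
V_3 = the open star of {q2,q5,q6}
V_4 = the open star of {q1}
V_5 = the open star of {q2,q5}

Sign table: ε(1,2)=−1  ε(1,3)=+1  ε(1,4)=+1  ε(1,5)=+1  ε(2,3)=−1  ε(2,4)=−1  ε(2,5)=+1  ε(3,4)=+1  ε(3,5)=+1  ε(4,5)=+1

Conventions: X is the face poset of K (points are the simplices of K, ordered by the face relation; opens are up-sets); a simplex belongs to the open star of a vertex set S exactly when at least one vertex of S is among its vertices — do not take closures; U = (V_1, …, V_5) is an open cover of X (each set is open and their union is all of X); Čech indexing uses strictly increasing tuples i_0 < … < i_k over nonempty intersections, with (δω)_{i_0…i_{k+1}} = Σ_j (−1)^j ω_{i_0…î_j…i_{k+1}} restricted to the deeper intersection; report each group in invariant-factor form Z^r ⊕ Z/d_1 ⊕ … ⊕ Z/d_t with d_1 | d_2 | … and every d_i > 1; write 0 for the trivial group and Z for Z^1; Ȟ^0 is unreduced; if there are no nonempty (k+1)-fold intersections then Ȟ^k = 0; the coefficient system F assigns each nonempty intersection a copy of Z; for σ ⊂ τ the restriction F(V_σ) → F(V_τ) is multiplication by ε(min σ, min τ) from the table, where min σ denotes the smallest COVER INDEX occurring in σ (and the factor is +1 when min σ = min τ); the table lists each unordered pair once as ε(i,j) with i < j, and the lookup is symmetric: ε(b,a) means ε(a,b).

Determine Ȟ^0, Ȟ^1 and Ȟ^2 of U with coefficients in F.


Ȟ^0 = Z; Ȟ^1 = Z; Ȟ^2 = 0

nerve simplices:
  V1={{q3},{q1,q3},{q2,q3},{q3,q4},{q3,q5},{q3,q6},{q1,q3,q4},{q3,q5,q6}} V2={{q4},{q1,q4},{q3,q4},{q4,q6},{q1,q3,q4},{q1,q4,q6}} V3={{q2},{q5},{q6},{q1,q6},{q2,q3},{q2,q5},{q3,q5},{q3,q6},{q4,q6},{q5,q6},{q1,q4,q6},{q3,q5,q6}} V4={{q1},{q1,q3},{q1,q4},{q1,q6},{q1,q3,q4},{q1,q4,q6}} V5={{q2},{q5},{q2,q3},{q2,q5},{q3,q5},{q5,q6},{q3,q5,q6}}
  V12={{q3,q4},{q1,q3,q4}} V13={{q2,q3},{q3,q5},{q3,q6},{q3,q5,q6}} V14={{q1,q3},{q1,q3,q4}} V15={{q2,q3},{q3,q5},{q3,q5,q6}} V23={{q4,q6},{q1,q4,q6}} V24={{q1,q4},{q1,q3,q4},{q1,q4,q6}} V34={{q1,q6},{q1,q4,q6}} V35={{q2},{q5},{q2,q3},{q2,q5},{q3,q5},{q5,q6},{q3,q5,q6}}
  V124={{q1,q3,q4}} V135={{q2,q3},{q3,q5},{q3,q5,q6}} V234={{q1,q4,q6}}
C dims 5,8,3; δ0: rk 4, SNF 1^4; δ1: rk 3, SNF 1^3
degree 0: 5−4−0 = 1 → Ȟ^0 ≅ Z
degree 1: 8−3−4 = 1 → Ȟ^1 ≅ Z
degree 2: 3−0−3 = 0 → Ȟ^2 ≅ 0


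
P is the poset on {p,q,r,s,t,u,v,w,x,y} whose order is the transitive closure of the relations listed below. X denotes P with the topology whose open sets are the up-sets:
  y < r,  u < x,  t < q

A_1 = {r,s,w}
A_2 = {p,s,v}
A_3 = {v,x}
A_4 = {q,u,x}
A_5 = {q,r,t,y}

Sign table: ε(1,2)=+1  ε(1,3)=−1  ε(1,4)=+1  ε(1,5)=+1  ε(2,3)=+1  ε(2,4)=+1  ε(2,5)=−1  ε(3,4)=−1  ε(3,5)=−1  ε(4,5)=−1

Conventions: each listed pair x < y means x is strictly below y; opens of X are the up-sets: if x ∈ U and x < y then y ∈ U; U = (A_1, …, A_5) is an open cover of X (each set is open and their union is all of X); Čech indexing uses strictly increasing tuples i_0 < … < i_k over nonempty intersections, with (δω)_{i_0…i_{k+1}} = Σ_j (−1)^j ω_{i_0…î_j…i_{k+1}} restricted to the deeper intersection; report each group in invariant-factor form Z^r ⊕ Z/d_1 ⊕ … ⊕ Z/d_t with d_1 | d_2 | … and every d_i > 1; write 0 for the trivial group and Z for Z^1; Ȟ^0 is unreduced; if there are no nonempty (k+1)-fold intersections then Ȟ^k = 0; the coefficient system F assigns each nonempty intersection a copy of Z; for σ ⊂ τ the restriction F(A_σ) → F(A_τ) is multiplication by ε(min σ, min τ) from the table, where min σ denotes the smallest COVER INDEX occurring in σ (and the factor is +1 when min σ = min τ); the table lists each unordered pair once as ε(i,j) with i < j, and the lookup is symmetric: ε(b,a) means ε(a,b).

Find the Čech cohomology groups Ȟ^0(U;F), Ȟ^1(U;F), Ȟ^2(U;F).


intersection data:
  A12={s} A15={r} A23={v} A34={x} A45={q}
C dims 5,5; δ0: rk 4, SNF 1^4
Ȟ^0 = (5 − 4) − 0 = 1, so Ȟ^0 ≅ Z
Ȟ^1 = (5 − 0) − 4 = 1, so Ȟ^1 ≅ Z
Ȟ^2 = (0 − 0) − 0 = 0, so Ȟ^2 ≅ 0

Ȟ^0 = Z; Ȟ^1 = Z; Ȟ^2 = 0


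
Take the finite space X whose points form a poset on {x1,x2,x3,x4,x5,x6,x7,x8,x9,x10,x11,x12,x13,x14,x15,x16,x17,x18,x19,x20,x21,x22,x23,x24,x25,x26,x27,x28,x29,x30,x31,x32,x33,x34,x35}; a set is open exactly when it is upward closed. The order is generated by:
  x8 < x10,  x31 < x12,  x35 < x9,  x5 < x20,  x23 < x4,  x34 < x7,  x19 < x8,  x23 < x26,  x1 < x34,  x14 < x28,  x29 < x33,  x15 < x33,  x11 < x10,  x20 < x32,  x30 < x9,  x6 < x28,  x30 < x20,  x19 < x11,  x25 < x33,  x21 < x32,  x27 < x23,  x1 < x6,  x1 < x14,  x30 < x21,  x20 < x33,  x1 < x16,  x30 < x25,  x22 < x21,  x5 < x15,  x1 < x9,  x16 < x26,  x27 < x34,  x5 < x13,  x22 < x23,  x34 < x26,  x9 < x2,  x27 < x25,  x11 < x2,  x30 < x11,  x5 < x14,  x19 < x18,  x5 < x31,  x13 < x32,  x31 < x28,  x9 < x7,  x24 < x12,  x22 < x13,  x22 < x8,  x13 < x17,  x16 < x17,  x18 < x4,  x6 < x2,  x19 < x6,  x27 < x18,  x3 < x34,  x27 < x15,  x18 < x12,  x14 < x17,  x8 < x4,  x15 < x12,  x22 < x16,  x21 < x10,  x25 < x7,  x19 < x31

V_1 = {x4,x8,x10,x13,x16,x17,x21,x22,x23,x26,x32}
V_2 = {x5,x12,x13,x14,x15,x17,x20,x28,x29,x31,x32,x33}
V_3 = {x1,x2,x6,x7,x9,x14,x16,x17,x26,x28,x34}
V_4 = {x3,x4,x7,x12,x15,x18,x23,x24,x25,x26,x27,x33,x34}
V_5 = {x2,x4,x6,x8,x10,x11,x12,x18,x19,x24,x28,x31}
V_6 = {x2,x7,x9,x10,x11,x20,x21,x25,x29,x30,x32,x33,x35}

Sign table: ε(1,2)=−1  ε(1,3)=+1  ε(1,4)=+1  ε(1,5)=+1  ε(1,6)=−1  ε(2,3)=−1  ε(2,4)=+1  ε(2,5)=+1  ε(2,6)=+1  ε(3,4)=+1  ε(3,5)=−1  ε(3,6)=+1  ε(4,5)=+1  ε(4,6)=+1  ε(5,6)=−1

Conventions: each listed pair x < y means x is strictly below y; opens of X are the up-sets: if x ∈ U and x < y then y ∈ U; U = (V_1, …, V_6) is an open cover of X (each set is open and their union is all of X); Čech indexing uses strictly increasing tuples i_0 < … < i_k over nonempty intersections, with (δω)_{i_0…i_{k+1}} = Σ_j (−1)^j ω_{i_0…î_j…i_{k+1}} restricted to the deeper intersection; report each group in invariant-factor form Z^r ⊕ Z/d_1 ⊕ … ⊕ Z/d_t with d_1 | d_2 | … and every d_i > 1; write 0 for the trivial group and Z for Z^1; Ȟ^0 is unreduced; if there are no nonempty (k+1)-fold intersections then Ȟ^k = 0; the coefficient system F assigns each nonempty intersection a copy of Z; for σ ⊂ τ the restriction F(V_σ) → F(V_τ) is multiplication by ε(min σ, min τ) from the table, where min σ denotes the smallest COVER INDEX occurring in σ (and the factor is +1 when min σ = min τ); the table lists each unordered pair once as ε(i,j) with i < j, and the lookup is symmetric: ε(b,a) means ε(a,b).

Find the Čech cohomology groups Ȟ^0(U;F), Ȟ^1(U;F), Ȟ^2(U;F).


Ȟ^0(U;F) ≅ 0,  Ȟ^1(U;F) ≅ Z/2,  Ȟ^2(U;F) ≅ Z

nerve simplices:
  V12={x13,x17,x32} V13={x16,x17,x26} V14={x4,x23,x26} V15={x4,x8,x10} V16={x10,x21,x32} V23={x14,x17,x28} V24={x12,x15,x33} V25={x12,x28,x31} V26={x20,x29,x32,x33} V34={x7,x26,x34} V35={x2,x6,x28} V36={x2,x7,x9} V45={x4,x12,x18,x24} V46={x7,x25,x33} V56={x2,x10,x11}
  V123={x17} V126={x32} V134={x26} V145={x4} V156={x10} V235={x28} V245={x12} V246={x33} V346={x7} V356={x2}
C dims 6,15,10; δ0: rk 6, SNF 1^5·2; δ1: rk 9, SNF 1^9
degree 0: 6−6−0 = 0 → Ȟ^0 ≅ 0
degree 1: 15−9−6 = 0 plus torsion [2] → Ȟ^1 ≅ Z/2
degree 2: 10−0−9 = 1 → Ȟ^2 ≅ Z


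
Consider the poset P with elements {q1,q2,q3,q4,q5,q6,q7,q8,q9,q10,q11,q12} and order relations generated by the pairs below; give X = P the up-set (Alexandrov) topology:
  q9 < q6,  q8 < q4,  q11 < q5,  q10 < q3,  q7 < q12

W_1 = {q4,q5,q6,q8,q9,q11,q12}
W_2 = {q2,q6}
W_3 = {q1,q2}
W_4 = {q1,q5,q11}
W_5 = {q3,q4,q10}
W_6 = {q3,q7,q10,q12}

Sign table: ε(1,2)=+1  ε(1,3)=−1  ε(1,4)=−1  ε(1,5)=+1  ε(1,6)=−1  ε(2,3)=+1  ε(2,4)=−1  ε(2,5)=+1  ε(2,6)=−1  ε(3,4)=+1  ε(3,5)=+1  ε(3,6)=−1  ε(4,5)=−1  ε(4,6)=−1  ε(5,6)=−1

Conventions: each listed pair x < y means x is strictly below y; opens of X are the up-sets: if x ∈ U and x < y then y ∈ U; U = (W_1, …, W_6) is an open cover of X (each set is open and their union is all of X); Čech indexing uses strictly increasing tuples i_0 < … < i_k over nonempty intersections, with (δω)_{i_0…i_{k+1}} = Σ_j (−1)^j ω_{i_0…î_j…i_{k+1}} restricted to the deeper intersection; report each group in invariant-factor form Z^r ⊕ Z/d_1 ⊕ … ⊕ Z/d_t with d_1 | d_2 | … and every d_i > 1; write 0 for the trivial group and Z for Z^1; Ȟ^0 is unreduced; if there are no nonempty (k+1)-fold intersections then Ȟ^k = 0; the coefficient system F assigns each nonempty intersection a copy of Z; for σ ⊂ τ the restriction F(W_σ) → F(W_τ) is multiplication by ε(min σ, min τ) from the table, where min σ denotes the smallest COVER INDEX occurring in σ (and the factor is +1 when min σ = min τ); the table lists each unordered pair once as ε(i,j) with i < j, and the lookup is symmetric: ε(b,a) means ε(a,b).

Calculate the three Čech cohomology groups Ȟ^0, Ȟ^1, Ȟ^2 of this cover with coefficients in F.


nerve of the cover:
  W12={q6} W14={q5,q11} W15={q4} W16={q12} W23={q2} W34={q1} W56={q3,q10}
C dims 6,7; δ0: rk 6, SNF 1^5·2
Ȟ^0 = (6 − 6) − 0 = 0, so Ȟ^0 ≅ 0
Ȟ^1 = (7 − 0) − 6 = 1 plus torsion [2], so Ȟ^1 ≅ Z ⊕ Z/2
Ȟ^2 = (0 − 0) − 0 = 0, so Ȟ^2 ≅ 0

Ȟ^0(U;F) ≅ 0; Ȟ^1(U;F) ≅ Z ⊕ Z/2; Ȟ^2(U;F) ≅ 0


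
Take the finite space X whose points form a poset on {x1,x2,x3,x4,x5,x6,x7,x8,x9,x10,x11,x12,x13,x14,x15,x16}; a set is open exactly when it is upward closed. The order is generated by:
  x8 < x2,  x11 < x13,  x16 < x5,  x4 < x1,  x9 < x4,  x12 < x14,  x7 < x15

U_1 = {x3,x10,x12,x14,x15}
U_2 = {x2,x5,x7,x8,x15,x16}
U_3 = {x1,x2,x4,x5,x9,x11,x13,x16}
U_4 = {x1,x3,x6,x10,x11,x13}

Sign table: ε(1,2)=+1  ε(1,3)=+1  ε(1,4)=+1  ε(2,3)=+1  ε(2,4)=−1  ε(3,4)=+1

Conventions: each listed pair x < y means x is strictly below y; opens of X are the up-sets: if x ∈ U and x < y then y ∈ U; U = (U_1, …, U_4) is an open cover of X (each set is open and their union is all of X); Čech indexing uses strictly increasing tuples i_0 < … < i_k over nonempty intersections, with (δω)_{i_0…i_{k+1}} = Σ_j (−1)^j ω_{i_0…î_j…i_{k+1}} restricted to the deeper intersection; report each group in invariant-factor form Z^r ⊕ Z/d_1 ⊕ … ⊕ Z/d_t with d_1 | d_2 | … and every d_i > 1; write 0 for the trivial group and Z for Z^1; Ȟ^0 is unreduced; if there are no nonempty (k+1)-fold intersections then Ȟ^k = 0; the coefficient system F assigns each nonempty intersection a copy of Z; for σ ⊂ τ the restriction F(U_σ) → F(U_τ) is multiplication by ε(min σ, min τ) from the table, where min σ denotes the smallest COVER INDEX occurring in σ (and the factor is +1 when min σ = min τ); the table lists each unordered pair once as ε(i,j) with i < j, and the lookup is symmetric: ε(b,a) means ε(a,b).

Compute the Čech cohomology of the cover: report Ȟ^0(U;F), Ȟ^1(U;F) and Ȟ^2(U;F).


intersection data:
  U12={x15} U14={x3,x10} U23={x2,x5,x16} U34={x1,x11,x13}
C dims 4,4; δ0: rk 3, SNF 1^3
Ȟ^0 = (4 − 3) − 0 = 1, so Ȟ^0 ≅ Z
Ȟ^1 = (4 − 0) − 3 = 1, so Ȟ^1 ≅ Z
Ȟ^2 = (0 − 0) − 0 = 0, so Ȟ^2 ≅ 0

Ȟ^0 ≅ Z, Ȟ^1 ≅ Z and Ȟ^2 ≅ 0


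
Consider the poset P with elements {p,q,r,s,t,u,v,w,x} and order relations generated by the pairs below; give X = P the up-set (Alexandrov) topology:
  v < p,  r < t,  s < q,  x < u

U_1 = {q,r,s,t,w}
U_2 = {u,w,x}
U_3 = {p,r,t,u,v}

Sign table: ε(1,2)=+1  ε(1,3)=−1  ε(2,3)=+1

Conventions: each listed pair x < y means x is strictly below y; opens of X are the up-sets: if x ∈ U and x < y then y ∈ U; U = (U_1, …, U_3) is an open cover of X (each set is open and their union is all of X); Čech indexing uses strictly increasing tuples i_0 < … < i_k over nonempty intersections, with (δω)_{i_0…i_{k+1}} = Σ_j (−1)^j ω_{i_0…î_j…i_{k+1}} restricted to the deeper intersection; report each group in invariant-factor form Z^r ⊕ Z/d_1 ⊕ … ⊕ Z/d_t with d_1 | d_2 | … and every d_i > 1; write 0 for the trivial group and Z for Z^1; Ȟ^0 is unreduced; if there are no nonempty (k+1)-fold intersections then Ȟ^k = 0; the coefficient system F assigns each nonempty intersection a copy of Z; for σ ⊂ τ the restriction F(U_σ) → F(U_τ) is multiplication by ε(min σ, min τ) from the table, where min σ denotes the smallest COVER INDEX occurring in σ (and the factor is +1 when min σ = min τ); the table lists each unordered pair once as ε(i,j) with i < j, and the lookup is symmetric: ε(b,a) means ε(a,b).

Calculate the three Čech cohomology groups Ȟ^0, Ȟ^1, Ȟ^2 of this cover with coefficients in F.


Ȟ^0 = 0,  Ȟ^1 = Z/2,  Ȟ^2 = 0

nerve of the cover:
  U12={w} U13={r,t} U23={u}
C dims 3,3; δ0: rk 3, SNF 1^2·2
Ȟ^0 = (3 − 3) − 0 = 0, so Ȟ^0 ≅ 0
Ȟ^1 = (3 − 0) − 3 = 0 plus torsion [2], so Ȟ^1 ≅ Z/2
Ȟ^2 = (0 − 0) − 0 = 0, so Ȟ^2 ≅ 0


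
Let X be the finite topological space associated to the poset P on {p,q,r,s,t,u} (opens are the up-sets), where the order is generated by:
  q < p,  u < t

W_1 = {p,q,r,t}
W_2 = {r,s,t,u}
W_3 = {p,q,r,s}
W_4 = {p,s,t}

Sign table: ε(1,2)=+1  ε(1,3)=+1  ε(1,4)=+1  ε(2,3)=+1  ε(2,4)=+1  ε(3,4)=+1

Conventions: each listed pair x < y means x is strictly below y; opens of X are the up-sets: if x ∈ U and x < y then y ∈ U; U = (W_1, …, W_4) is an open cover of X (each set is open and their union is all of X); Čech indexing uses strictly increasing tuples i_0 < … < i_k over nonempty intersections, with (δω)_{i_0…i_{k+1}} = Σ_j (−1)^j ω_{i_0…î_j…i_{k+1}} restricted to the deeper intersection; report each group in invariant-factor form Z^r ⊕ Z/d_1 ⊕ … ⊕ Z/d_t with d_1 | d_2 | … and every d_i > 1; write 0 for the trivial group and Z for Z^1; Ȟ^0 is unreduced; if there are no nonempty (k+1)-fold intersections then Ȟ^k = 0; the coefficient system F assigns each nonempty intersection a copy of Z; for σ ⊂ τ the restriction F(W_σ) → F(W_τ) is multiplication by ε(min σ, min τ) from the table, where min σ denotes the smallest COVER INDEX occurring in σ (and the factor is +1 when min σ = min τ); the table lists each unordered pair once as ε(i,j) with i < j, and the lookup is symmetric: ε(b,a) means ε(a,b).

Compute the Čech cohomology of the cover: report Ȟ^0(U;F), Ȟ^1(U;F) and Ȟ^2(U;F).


Ȟ^0 ≅ Z, Ȟ^1 ≅ 0 and Ȟ^2 ≅ Z

nonempty overlaps:
  W12={r,t} W13={p,q,r} W14={p,t} W23={r,s} W24={s,t} W34={p,s}
  W123={r} W124={t} W134={p} W234={s}
C dims 4,6,4; δ0: rk 3, SNF 1^3; δ1: rk 3, SNF 1^3
degree 0: 4−3−0 = 1 → Ȟ^0 ≅ Z
degree 1: 6−3−3 = 0 → Ȟ^1 ≅ 0
degree 2: 4−0−3 = 1 → Ȟ^2 ≅ Z


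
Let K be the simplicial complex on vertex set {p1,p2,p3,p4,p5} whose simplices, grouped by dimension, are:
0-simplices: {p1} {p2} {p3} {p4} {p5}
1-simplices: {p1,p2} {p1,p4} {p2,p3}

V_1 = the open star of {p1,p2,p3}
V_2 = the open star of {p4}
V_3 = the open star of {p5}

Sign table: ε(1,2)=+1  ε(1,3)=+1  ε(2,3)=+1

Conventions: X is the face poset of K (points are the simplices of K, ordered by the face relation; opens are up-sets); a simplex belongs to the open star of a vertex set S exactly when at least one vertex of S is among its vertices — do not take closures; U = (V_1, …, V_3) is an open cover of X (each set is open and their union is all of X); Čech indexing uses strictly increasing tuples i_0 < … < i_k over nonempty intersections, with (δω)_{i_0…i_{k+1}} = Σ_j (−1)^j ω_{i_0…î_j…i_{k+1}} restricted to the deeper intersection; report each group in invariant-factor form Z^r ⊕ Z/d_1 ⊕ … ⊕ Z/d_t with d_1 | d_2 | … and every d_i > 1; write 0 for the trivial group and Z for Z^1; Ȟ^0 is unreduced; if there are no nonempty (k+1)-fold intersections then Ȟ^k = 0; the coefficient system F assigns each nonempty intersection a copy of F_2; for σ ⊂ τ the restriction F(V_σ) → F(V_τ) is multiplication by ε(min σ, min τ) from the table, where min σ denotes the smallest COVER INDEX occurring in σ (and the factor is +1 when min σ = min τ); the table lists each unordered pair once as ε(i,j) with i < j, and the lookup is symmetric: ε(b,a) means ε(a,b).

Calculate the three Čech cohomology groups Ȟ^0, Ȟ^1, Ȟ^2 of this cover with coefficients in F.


intersection data:
  V1={{p1},{p2},{p3},{p1,p2},{p1,p4},{p2,p3}} V2={{p4},{p1,p4}} V3={{p5}}
  V12={{p1,p4}}
C dims 3,1; δ0: rk_F2 1
Ȟ^0 = (3 − 1) − 0 = 2, so Ȟ^0 ≅ Z/2 ⊕ Z/2
Ȟ^1 = (1 − 0) − 1 = 0, so Ȟ^1 ≅ 0
Ȟ^2 = (0 − 0) − 0 = 0, so Ȟ^2 ≅ 0

Ȟ^0 ≅ Z/2 ⊕ Z/2,  Ȟ^1 ≅ 0,  Ȟ^2 ≅ 0


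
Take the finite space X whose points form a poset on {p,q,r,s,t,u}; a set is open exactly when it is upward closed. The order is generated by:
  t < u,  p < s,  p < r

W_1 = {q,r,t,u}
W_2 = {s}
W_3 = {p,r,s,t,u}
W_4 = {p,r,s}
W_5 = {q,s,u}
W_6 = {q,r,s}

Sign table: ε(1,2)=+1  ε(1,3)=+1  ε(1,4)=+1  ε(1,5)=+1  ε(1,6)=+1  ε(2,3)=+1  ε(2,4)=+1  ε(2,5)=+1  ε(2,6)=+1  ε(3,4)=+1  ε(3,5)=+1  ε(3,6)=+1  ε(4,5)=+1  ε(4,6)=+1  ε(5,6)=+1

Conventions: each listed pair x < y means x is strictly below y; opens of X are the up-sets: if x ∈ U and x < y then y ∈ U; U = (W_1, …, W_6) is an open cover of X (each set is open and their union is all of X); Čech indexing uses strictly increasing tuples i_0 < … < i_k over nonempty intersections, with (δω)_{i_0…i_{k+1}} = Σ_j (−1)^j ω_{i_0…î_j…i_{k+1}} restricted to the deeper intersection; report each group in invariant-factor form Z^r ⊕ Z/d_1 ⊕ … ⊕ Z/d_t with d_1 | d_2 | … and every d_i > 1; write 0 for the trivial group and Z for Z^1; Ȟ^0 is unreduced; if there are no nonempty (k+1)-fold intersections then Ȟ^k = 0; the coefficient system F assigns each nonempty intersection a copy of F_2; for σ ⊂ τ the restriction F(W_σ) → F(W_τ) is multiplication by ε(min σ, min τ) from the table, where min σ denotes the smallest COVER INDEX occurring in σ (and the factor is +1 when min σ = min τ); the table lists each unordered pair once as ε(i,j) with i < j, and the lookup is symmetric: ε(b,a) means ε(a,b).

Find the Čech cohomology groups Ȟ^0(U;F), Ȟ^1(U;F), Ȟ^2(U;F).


nonempty intersections:
  W13={r,t,u} W14={r} W15={q,u} W16={q,r} W23={s} W24={s} W25={s} W26={s} W34={p,r,s} W35={s,u} W36={r,s} W45={s} W46={r,s} W56={q,s}
  W134={r} W135={u} W136={r} W146={r} W156={q} W234={s} W235={s} W236={s} W245={s} W246={s} W256={s} W345={s} W346={r,s} W356={s} W456={s}
  W1346={r} W2345={s} W2346={s} W2356={s} W2456={s} W3456={s}
  W23456={s}
C dims 6,14,15,6; δ0: rk_F2 5; δ1: rk_F2 9; δ2: rk_F2 5
Ȟ^0: (6−5)−0=1 ⇒ Z/2
Ȟ^1: (14−9)−5=0 ⇒ 0
Ȟ^2: (15−5)−9=1 ⇒ Z/2

Ȟ^0(U;F) ≅ Z/2,  Ȟ^1(U;F) ≅ 0,  Ȟ^2(U;F) ≅ Z/2


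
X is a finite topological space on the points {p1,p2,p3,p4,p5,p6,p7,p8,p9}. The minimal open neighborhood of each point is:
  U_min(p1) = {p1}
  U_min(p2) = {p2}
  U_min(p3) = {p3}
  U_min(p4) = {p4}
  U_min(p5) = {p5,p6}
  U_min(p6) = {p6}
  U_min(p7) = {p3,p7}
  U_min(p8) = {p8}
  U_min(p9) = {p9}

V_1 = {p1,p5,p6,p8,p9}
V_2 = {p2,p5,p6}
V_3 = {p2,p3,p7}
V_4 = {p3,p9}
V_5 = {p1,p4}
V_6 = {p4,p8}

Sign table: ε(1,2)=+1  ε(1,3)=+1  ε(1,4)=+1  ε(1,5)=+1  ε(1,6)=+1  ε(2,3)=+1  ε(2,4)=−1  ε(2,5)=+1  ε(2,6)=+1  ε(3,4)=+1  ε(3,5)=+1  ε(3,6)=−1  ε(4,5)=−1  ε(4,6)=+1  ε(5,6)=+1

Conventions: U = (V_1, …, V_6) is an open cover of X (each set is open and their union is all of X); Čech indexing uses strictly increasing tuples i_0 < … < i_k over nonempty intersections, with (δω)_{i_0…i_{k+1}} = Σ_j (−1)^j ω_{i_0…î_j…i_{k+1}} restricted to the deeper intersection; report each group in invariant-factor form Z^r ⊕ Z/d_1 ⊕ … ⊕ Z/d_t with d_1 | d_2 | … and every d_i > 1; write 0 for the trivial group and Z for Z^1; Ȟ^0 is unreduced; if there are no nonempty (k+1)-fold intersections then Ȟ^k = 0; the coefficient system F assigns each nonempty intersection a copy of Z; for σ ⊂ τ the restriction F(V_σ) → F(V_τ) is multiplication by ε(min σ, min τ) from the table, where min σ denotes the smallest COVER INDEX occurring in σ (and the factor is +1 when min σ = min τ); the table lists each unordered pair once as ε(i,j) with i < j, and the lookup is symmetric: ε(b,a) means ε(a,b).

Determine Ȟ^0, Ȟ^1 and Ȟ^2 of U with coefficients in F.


intersection data:
  V12={p5,p6} V14={p9} V15={p1} V16={p8} V23={p2} V34={p3} V56={p4}
C dims 6,7; δ0: rk 5, SNF 1^5
Ȟ^0 = (6 − 5) − 0 = 1, so Ȟ^0 ≅ Z
Ȟ^1 = (7 − 0) − 5 = 2, so Ȟ^1 ≅ Z^2
Ȟ^2 = (0 − 0) − 0 = 0, so Ȟ^2 ≅ 0

Ȟ^0 = Z; Ȟ^1 = Z^2; Ȟ^2 = 0


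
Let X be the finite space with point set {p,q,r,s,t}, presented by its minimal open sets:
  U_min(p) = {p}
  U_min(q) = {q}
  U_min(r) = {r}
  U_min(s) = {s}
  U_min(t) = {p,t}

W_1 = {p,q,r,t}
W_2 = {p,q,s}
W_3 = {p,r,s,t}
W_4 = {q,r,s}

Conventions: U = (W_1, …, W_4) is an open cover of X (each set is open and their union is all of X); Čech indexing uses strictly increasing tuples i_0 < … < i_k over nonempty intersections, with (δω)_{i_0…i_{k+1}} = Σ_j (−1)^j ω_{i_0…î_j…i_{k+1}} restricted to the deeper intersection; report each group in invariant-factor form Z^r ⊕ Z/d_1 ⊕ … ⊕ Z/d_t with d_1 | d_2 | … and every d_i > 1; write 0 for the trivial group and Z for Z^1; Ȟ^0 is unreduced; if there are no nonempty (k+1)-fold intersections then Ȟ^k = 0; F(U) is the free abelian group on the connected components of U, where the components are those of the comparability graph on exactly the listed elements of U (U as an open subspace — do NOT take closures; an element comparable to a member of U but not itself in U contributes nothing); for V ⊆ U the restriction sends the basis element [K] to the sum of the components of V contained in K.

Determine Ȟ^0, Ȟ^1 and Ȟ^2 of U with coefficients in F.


Ȟ^0 = Z^4; Ȟ^1 = 0; Ȟ^2 = 0

nonempty overlaps:
  W12={p,q} W13={p,r,t} W14={q,r} W23={p,s} W24={q,s} W34={r,s}
  W123={p} W124={q} W134={r} W234={s}
components per intersection:
  W1: {p,t} {q} {r}
  W2: {p} {q} {s}
  W3: {p,t} {r} {s}
  W4: {q} {r} {s}
  W12: {p} {q}
  W13: {p,t} {r}
  W14: {q} {r}
  W23: {p} {s}
  W24: {q} {s}
  W34: {r} {s}
  W123: {p}
  W124: {q}
  W134: {r}
  W234: {s}
C dims 12,12,4; δ0: rk 8, SNF 1^8; δ1: rk 4, SNF 1^4
degree 0: 12−8−0 = 4 → Ȟ^0 ≅ Z^4
degree 1: 12−4−8 = 0 → Ȟ^1 ≅ 0
degree 2: 4−0−4 = 0 → Ȟ^2 ≅ 0


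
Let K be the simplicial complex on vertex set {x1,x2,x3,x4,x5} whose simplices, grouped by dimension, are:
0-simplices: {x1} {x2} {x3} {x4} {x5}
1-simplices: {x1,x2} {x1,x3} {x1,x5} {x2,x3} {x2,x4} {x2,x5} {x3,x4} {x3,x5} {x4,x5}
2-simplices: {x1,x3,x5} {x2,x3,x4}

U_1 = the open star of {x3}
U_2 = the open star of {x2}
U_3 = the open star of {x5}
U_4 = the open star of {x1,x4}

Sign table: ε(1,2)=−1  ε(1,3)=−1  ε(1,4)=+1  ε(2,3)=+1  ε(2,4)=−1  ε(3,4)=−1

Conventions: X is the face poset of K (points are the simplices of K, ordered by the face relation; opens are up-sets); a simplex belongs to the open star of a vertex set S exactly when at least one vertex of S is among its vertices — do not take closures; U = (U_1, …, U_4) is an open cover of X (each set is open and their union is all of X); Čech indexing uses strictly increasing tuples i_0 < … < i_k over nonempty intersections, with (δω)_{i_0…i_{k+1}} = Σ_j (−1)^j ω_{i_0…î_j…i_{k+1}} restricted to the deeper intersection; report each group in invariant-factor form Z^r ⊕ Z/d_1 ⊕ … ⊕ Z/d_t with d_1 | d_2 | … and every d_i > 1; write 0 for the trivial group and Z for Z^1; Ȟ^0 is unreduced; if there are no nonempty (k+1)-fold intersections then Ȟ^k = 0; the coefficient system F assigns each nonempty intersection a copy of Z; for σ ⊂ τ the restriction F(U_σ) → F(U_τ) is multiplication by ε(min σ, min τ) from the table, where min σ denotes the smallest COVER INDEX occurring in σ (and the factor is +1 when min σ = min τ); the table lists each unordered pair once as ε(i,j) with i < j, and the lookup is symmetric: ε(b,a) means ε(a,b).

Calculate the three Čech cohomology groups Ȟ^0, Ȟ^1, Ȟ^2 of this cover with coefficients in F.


intersection data:
  U1={{x3},{x1,x3},{x2,x3},{x3,x4},{x3,x5},{x1,x3,x5},{x2,x3,x4}} U2={{x2},{x1,x2},{x2,x3},{x2,x4},{x2,x5},{x2,x3,x4}} U3={{x5},{x1,x5},{x2,x5},{x3,x5},{x4,x5},{x1,x3,x5}} U4={{x1},{x4},{x1,x2},{x1,x3},{x1,x5},{x2,x4},{x3,x4},{x4,x5},{x1,x3,x5},{x2,x3,x4}}
  U12={{x2,x3},{x2,x3,x4}} U13={{x3,x5},{x1,x3,x5}} U14={{x1,x3},{x3,x4},{x1,x3,x5},{x2,x3,x4}} U23={{x2,x5}} U24={{x1,x2},{x2,x4},{x2,x3,x4}} U34={{x1,x5},{x4,x5},{x1,x3,x5}}
  U124={{x2,x3,x4}} U134={{x1,x3,x5}}
C dims 4,6,2; δ0: rk 3, SNF 1^3; δ1: rk 2, SNF 1^2
Ȟ^0 = (4 − 3) − 0 = 1, so Ȟ^0 ≅ Z
Ȟ^1 = (6 − 2) − 3 = 1, so Ȟ^1 ≅ Z
Ȟ^2 = (2 − 0) − 2 = 0, so Ȟ^2 ≅ 0

Ȟ^0 = Z; Ȟ^1 = Z; Ȟ^2 = 0


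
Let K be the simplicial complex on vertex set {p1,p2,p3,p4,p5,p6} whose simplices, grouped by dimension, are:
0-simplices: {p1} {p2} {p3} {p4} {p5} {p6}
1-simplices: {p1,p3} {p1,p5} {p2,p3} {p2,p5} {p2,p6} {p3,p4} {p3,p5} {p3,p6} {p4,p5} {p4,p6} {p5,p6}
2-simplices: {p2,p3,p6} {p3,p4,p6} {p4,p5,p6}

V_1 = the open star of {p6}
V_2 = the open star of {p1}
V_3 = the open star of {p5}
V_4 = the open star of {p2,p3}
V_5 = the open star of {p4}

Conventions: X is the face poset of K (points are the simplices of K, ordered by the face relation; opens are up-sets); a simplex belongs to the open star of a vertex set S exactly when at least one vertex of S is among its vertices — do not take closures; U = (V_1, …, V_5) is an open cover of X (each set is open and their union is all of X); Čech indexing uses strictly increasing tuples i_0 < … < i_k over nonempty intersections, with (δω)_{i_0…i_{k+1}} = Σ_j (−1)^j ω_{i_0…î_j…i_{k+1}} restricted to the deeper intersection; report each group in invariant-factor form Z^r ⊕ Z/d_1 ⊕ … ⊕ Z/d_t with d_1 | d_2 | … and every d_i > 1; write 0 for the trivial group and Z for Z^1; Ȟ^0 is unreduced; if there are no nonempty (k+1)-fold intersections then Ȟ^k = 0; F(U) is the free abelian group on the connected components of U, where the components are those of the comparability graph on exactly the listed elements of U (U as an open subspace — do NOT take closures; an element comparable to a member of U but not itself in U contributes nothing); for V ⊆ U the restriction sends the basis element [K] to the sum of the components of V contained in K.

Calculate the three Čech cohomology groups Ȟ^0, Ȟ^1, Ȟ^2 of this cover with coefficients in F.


nerve simplices:
  V1={{p6},{p2,p6},{p3,p6},{p4,p6},{p5,p6},{p2,p3,p6},{p3,p4,p6},{p4,p5,p6}} V2={{p1},{p1,p3},{p1,p5}} V3={{p5},{p1,p5},{p2,p5},{p3,p5},{p4,p5},{p5,p6},{p4,p5,p6}} V4={{p2},{p3},{p1,p3},{p2,p3},{p2,p5},{p2,p6},{p3,p4},{p3,p5},{p3,p6},{p2,p3,p6},{p3,p4,p6}} V5={{p4},{p3,p4},{p4,p5},{p4,p6},{p3,p4,p6},{p4,p5,p6}}
  V13={{p5,p6},{p4,p5,p6}} V14={{p2,p6},{p3,p6},{p2,p3,p6},{p3,p4,p6}} V15={{p4,p6},{p3,p4,p6},{p4,p5,p6}} V23={{p1,p5}} V24={{p1,p3}} V34={{p2,p5},{p3,p5}} V35={{p4,p5},{p4,p5,p6}} V45={{p3,p4},{p3,p4,p6}}
  V135={{p4,p5,p6}} V145={{p3,p4,p6}}
components per intersection:
  V1: {{p6},{p2,p6},{p3,p6},{p4,p6},{p5,p6},{p2,p3,p6},{p3,p4,p6},{p4,p5,p6}}
  V2: {{p1},{p1,p3},{p1,p5}}
  V3: {{p5},{p1,p5},{p2,p5},{p3,p5},{p4,p5},{p5,p6},{p4,p5,p6}}
  V4: {{p2},{p3},{p1,p3},{p2,p3},{p2,p5},{p2,p6},{p3,p4},{p3,p5},{p3,p6},{p2,p3,p6},{p3,p4,p6}}
  V5: {{p4},{p3,p4},{p4,p5},{p4,p6},{p3,p4,p6},{p4,p5,p6}}
  V13: {{p5,p6},{p4,p5,p6}}
  V14: {{p2,p6},{p3,p6},{p2,p3,p6},{p3,p4,p6}}
  V15: {{p4,p6},{p3,p4,p6},{p4,p5,p6}}
  V23: {{p1,p5}}
  V24: {{p1,p3}}
  V34: {{p2,p5}} {{p3,p5}}
  V35: {{p4,p5},{p4,p5,p6}}
  V45: {{p3,p4},{p3,p4,p6}}
  V135: {{p4,p5,p6}}
  V145: {{p3,p4,p6}}
C dims 5,9,2; δ0: rk 4, SNF 1^4; δ1: rk 2, SNF 1^2
degree 0: 5−4−0 = 1 → Ȟ^0 ≅ Z
degree 1: 9−2−4 = 3 → Ȟ^1 ≅ Z^3
degree 2: 2−0−2 = 0 → Ȟ^2 ≅ 0

Ȟ^0(U;F) ≅ Z,  Ȟ^1(U;F) ≅ Z^3,  Ȟ^2(U;F) ≅ 0
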